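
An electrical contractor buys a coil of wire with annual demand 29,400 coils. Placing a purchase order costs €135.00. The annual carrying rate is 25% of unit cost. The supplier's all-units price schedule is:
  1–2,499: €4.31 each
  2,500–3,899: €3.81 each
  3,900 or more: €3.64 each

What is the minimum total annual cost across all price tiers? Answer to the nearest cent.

Holding cost per unit per year at price C is H = 0.25·C.
For each price level, check whether its EOQ is feasible; otherwise the best quantity at that price is the breakpoint.
Tier 1 (€4.31): EOQ = 2714.2 exceeds tier's upper bound 2499, so this tier is dominated.
EOQ at €3.81 = 2886.8 (feasible in tier 2): TC = 29,400×€3.81 + (29,400/2886.8)×135 + (2886.8/2)×0.25×€3.81 = €114,763.72.
EOQ at €3.64 = 2953.5 < 3900, so use break Q=3900: TC = 29,400×€3.64 + (29,400/3900.0)×135 + (3900.0/2)×0.25×€3.64 = €109,808.19.
Lowest total cost among the candidates is at Q = 3900.0.

TC* ≈ €109,808.19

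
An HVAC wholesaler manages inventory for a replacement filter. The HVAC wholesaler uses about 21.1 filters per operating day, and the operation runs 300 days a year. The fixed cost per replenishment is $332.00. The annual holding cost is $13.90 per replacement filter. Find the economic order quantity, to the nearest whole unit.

Annual demand D = 21.1 × 300 = 6,330.
EOQ = √(2DS / H) = √(2 × 6,330 × 332 / 13.9).
= √(4,203,120 / 13.9) = √302,382.7338 ≈ 549.893.

Q* ≈ 550 filters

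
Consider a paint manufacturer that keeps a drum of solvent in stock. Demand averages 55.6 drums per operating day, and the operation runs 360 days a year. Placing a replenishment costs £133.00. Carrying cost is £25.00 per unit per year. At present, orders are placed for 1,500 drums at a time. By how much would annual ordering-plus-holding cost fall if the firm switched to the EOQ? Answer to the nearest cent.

Annual demand D = 55.6 × 360 = 20,016.
EOQ = √(2DS/H) = √(2 × 20,016 × 133 / 25) ≈ 461.49.
Cost at Q* = (D/Q*)S + (Q*/2)H = √(2DSH) ≈ £11,537.17.
Cost at Q = 1,500: (20,016/1,500)×133 + (1,500/2)×25 = £1,774.75 + £18,750.00 = £20,524.75.
Excess = £20,524.75 − £11,537.17 = £8,987.58.

Extra cost ≈ £8,987.58 per year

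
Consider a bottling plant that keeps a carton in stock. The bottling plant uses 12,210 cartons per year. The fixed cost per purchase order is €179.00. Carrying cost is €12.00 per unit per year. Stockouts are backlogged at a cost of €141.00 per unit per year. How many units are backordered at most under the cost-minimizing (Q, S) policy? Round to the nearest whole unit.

With planned backorders, Q* = √(2DS/H) · √((H+B)/B).
√(2DS/H) = √(2 × 12,210 × 179 / 12) = 603.544.
√((H+B)/B) = √((12+141)/141) = 1.0417.
Q* ≈ 628.702.
S* = Q* · H/(H+B) = 628.702 × 12/153 ≈ 49.310.

S* ≈ 49 cartons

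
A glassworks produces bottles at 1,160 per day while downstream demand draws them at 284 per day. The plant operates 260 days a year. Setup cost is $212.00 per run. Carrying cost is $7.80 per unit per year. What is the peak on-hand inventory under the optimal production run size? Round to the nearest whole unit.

Annual demand D = 284 × 260 = 73,840.
Production build-up factor (1 − d/p) = 1 − 284/1,160 = 0.7552.
Q* = √(2DS / (H(1 − d/p))) = √(2 × 73,840 × 212 / (7.8 × 0.7552)).
= √(31,308,160 / 5.8903) ≈ 2305.464.
Maximum inventory = Q*(1 − d/p) = 2305.464 × 0.7552 ≈ 1741.023.

I_max ≈ 1,741 bottles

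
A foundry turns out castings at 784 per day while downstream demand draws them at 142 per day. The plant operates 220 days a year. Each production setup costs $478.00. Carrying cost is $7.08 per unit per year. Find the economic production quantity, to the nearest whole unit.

Q* ≈ 2,270 castings

Annual demand D = 142 × 220 = 31,240.
Production build-up factor (1 − d/p) = 1 − 142/784 = 0.8189.
Q* = √(2DS / (H(1 − d/p))) = √(2 × 31,240 × 478 / (7.08 × 0.8189)).
= √(29,865,440 / 5.7977) ≈ 2269.647.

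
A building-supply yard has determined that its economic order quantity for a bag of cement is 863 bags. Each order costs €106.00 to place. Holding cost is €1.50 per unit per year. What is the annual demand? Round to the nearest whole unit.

D ≈ 5,270 bags per year

Invert the EOQ relation Q*² = 2DS/H.
From Q* = √(2DS/H): D = Q*²H / (2S) = 863² × 1.5 / (2 × 106) = 5269.592.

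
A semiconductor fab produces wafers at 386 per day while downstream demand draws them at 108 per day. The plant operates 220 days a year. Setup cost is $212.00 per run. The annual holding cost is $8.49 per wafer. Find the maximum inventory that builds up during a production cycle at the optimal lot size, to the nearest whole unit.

Annual demand D = 108 × 220 = 23,760.
Production build-up factor (1 − d/p) = 1 − 108/386 = 0.7202.
Q* = √(2DS / (H(1 − d/p))) = √(2 × 23,760 × 212 / (8.49 × 0.7202)).
= √(10,074,240 / 6.1146) ≈ 1283.582.
Maximum inventory = Q*(1 − d/p) = 1283.582 × 0.7202 ≈ 924.445.

I_max ≈ 924 wafers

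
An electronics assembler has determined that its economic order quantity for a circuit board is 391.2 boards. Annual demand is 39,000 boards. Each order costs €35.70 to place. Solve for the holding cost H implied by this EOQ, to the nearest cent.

H ≈ €18.20

Squaring Q* = √(2DS/H) gives Q*² = 2DS/H.
From Q* = √(2DS/H): H = 2DS / Q*² = 2 × 39,000 × 35.7 / 391.2² = 18.1955.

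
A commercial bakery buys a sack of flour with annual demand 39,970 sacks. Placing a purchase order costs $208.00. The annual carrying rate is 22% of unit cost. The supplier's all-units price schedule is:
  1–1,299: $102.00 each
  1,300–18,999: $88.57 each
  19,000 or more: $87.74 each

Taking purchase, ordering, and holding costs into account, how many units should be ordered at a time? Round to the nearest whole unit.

Holding cost per unit per year at price C is H = 0.22·C.
For each price level, check whether its EOQ is feasible; otherwise the best quantity at that price is the breakpoint.
EOQ at $102.00 = 860.8 (feasible in tier 1): TC = 39,970×$102.00 + (39,970/860.8)×208 + (860.8/2)×0.22×$102.00 = $4,096,256.35.
EOQ at $88.57 = 923.8 < 1300, so use break Q=1300: TC = 39,970×$88.57 + (39,970/1300.0)×208 + (1300.0/2)×0.22×$88.57 = $3,559,203.61.
EOQ at $87.74 = 928.1 < 19000, so use break Q=19000: TC = 39,970×$87.74 + (39,970/19000.0)×208 + (19000.0/2)×0.22×$87.74 = $3,690,781.97.
Lowest total cost is $3,559,203.61 at Q = 1300.0.

Q* ≈ 1,300 sacks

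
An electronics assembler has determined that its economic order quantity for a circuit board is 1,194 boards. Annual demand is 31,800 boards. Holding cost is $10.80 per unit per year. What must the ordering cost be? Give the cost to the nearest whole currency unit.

S ≈ $242

Squaring Q* = √(2DS/H) gives Q*² = 2DS/H.
From Q* = √(2DS/H): S = Q*²H / (2D) = 1,194² × 10.8 / (2 × 31,800) = 242.0891.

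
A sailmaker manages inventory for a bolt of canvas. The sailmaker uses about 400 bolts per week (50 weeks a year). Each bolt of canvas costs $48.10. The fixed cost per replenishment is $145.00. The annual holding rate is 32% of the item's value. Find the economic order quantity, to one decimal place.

Annual demand D = 400 × 50 = 20,000.
Holding cost H = 0.32 × $48.10 = $15.3920 per unit per year.
EOQ = √(2DS / H) = √(2 × 20,000 × 145 / 15.392).
= √(5,800,000 / 15.392) = √376,819.1268 ≈ 613.856.

Q* ≈ 613.9 bolts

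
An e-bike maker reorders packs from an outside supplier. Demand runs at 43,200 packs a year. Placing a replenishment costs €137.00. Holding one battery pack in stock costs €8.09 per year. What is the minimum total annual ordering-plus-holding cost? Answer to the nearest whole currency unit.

TC* ≈ €9,786

The optimal lot size = √(2DS/H) = √(2 × 43,200 × 137 / 8.09) ≈ 1209.60.
At the optimum the two cost components are equal, so total cost = 2·(Q*/2)H = Q*·H.
Minimum total = √(2DSH) = √(2 × 43,200 × 137 × 8.09) ≈ 9785.689.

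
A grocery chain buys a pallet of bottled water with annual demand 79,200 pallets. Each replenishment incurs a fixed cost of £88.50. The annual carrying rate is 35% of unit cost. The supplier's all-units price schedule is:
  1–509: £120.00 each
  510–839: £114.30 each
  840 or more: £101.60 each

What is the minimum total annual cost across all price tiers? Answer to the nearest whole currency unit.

Holding cost per unit per year at price C is H = 0.35·C.
For each price level, check whether its EOQ is feasible; otherwise the best quantity at that price is the breakpoint.
Tier 1 (£120.00): EOQ = 577.7 exceeds tier's upper bound 509, so this tier is dominated.
EOQ at £114.30 = 592.0 (feasible in tier 2): TC = 79,200×£114.30 + (79,200/592.0)×88.5 + (592.0/2)×0.35×£114.30 = £9,076,241.34.
EOQ at £101.60 = 627.9 < 840, so use break Q=840: TC = 79,200×£101.60 + (79,200/840.0)×88.5 + (840.0/2)×0.35×£101.60 = £8,069,999.49.
Lowest total cost among the candidates is at Q = 840.0.

TC* ≈ £8,069,999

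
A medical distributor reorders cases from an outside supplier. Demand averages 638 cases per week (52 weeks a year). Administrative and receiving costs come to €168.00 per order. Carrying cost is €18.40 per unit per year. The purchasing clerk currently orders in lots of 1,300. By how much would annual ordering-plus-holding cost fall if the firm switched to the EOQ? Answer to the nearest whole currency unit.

Extra cost ≈ €1,926 per year

Annual demand D = 638 × 52 = 33,176.
EOQ = √(2DS/H) = √(2 × 33,176 × 168 / 18.4) ≈ 778.35.
Cost at Q* = (D/Q*)S + (Q*/2)H = √(2DSH) ≈ €14,321.57.
Cost at Q = 1,300: (33,176/1,300)×168 + (1,300/2)×18.4 = €4,287.36 + €11,960.00 = €16,247.36.
Excess = €16,247.36 − €14,321.57 = €1,925.79.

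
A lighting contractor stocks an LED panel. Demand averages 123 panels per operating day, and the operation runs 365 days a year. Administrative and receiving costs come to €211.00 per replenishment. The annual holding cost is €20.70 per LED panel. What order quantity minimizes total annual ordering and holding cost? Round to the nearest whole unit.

Q* ≈ 957 panels

Annual demand D = 123 × 365 = 44,895.
EOQ = √(2DS / H) = √(2 × 44,895 × 211 / 20.7).
= √(18,945,690 / 20.7) = √915,250.7246 ≈ 956.687.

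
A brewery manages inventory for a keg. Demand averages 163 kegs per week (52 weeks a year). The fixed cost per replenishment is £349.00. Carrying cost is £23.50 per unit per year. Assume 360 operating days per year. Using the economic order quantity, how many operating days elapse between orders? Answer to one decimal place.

T ≈ 21.3 days

Annual demand D = 163 × 52 = 8,476.
EOQ = √(2DS/H) = √(2 × 8,476 × 349 / 23.5) ≈ 501.75.
Cycle time = Q*/D × 360 = 501.75 / 8,476 × 360 ≈ 21.311 days.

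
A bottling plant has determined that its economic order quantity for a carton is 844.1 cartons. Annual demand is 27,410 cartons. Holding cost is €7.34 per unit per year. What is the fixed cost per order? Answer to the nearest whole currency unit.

S ≈ €95

Squaring Q* = √(2DS/H) gives Q*² = 2DS/H.
From Q* = √(2DS/H): S = Q*²H / (2D) = 844.1² × 7.34 / (2 × 27,410) = 95.3992.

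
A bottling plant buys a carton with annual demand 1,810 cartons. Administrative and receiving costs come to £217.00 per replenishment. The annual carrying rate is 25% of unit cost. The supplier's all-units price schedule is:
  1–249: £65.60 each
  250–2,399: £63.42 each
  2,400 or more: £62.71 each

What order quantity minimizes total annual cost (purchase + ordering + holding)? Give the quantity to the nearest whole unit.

Holding cost per unit per year at price C is H = 0.25·C.
Evaluate total cost at each tier's feasible EOQ or, if the EOQ is below the tier, at the tier's minimum quantity.
EOQ at £65.60 = 218.9 (feasible in tier 1): TC = 1,810×£65.60 + (1,810/218.9)×217 + (218.9/2)×0.25×£65.60 = £122,325.27.
EOQ at £63.42 = 222.6 < 250, so use break Q=250: TC = 1,810×£63.42 + (1,810/250.0)×217 + (250.0/2)×0.25×£63.42 = £118,343.15.
EOQ at £62.71 = 223.8 < 2400, so use break Q=2400: TC = 1,810×£62.71 + (1,810/2400.0)×217 + (2400.0/2)×0.25×£62.71 = £132,481.75.
Lowest total cost is £118,343.15 at Q = 250.0.

Q* ≈ 250 cartons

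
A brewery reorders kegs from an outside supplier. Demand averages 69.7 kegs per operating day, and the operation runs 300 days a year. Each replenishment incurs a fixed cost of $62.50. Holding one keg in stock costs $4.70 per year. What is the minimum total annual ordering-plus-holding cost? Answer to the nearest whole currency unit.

TC* ≈ $3,505

Annual demand D = 69.7 × 300 = 20,910.
Q* = √(2DS/H) = √(2 × 20,910 × 62.5 / 4.7) ≈ 745.73.
At the optimum the two cost components are equal, so total cost = 2·(Q*/2)H = Q*·H.
Minimum total = √(2DSH) = √(2 × 20,910 × 62.5 × 4.7) ≈ 3504.943.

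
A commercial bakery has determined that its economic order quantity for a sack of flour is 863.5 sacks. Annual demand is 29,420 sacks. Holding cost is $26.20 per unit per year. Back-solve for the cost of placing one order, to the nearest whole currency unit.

S ≈ $332

Squaring Q* = √(2DS/H) gives Q*² = 2DS/H.
From Q* = √(2DS/H): S = Q*²H / (2D) = 863.5² × 26.2 / (2 × 29,420) = 332.0116.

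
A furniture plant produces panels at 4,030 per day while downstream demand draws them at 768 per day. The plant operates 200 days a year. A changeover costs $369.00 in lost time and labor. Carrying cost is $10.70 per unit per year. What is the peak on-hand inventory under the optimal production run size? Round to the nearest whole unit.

I_max ≈ 2,928 panels

Annual demand D = 768 × 200 = 153,600.
Production build-up factor (1 − d/p) = 1 − 768/4,030 = 0.8094.
Q* = √(2DS / (H(1 − d/p))) = √(2 × 153,600 × 369 / (10.7 × 0.8094)).
= √(113,356,800 / 8.6609) ≈ 3617.782.
Maximum inventory = Q*(1 − d/p) = 3617.782 × 0.8094 ≈ 2928.339.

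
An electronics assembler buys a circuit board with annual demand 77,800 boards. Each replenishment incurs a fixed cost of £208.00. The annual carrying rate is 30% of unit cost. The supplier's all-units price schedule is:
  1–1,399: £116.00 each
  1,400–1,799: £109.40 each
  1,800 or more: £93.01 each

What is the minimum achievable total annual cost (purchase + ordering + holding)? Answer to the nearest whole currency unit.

TC* ≈ £7,270,281

Holding cost per unit per year at price C is H = 0.30·C.
Candidates are each tier's EOQ (if it falls in that tier) and each price-break quantity.
EOQ at £116.00 = 964.4 (feasible in tier 1): TC = 77,800×£116.00 + (77,800/964.4)×208 + (964.4/2)×0.30×£116.00 = £9,058,360.32.
EOQ at £109.40 = 993.0 < 1400, so use break Q=1400: TC = 77,800×£109.40 + (77,800/1400.0)×208 + (1400.0/2)×0.30×£109.40 = £8,545,852.86.
EOQ at £93.01 = 1077.0 < 1800, so use break Q=1800: TC = 77,800×£93.01 + (77,800/1800.0)×208 + (1800.0/2)×0.30×£93.01 = £7,270,280.92.
Lowest total cost among the candidates is at Q = 1800.0.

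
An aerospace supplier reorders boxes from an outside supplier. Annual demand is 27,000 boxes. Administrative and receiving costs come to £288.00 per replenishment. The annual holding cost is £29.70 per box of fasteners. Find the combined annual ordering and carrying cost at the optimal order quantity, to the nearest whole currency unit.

The optimal lot size = √(2DS/H) = √(2 × 27,000 × 288 / 29.7) ≈ 723.63.
At the optimum the two cost components are equal, so total cost = 2·(Q*/2)H = Q*·H.
Minimum total = √(2DSH) = √(2 × 27,000 × 288 × 29.7) ≈ 21491.729.

TC* ≈ £21,492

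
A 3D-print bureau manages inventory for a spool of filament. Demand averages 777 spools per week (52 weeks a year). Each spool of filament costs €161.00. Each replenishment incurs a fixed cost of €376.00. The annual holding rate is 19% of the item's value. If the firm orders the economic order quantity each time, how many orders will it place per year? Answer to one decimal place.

Annual demand D = 777 × 52 = 40,404.
Holding cost H = 0.19 × €161.00 = €30.5900 per unit per year.
EOQ = √(2DS/H) = √(2 × 40,404 × 376 / 30.59) ≈ 996.62.
Orders per year = D / Q* = 40,404 / 996.62 ≈ 40.541.

N ≈ 40.5 orders per year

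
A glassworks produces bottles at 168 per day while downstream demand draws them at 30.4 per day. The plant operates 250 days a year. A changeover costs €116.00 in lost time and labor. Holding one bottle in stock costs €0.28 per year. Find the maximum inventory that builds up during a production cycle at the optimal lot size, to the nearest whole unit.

I_max ≈ 2,271 bottles

Annual demand D = 30.4 × 250 = 7,600.
Production build-up factor (1 − d/p) = 1 − 30.4/168 = 0.8190.
Q* = √(2DS / (H(1 − d/p))) = √(2 × 7,600 × 116 / (0.28 × 0.8190)).
= √(1,763,200 / 0.2293) ≈ 2772.791.
Maximum inventory = Q*(1 − d/p) = 2772.791 × 0.8190 ≈ 2271.048.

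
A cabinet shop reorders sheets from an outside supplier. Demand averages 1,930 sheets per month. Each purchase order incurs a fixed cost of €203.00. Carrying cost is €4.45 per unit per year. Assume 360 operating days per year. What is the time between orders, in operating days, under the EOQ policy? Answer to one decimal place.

T ≈ 22.6 days

Annual demand D = 1,930 × 12 = 23,160.
The optimal lot size = √(2DS/H) = √(2 × 23,160 × 203 / 4.45) ≈ 1453.62.
Cycle time = Q*/D × 360 = 1453.62 / 23,160 × 360 ≈ 22.595 days.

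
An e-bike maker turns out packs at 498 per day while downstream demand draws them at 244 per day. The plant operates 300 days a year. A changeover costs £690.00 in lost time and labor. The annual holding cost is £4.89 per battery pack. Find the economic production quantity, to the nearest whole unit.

Annual demand D = 244 × 300 = 73,200.
Production build-up factor (1 − d/p) = 1 − 244/498 = 0.5100.
Q* = √(2DS / (H(1 − d/p))) = √(2 × 73,200 × 690 / (4.89 × 0.5100)).
= √(101,016,000 / 2.4941) ≈ 6364.122.

Q* ≈ 6,364 packs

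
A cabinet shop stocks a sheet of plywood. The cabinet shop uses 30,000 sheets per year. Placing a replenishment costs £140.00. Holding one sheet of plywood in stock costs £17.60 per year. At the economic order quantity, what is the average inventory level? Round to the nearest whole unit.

EOQ = √(2DS/H) = √(2 × 30,000 × 140 / 17.6) ≈ 690.85.
Average inventory = Q*/2 ≈ 690.85 / 2 = 345.425.

Average inventory ≈ 345 sheets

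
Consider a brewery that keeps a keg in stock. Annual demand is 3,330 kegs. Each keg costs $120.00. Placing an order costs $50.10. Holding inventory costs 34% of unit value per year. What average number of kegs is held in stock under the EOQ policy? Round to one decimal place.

Holding cost H = 0.34 × $120.00 = $40.8000 per unit per year.
The optimal lot size = √(2DS/H) = √(2 × 3,330 × 50.1 / 40.8) ≈ 90.43.
Average inventory = Q*/2 ≈ 90.43 / 2 = 45.216.

Average inventory ≈ 45.2 kegs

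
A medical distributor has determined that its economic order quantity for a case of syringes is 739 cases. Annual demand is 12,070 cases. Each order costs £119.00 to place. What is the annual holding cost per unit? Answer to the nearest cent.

Squaring Q* = √(2DS/H) gives Q*² = 2DS/H.
From Q* = √(2DS/H): H = 2DS / Q*² = 2 × 12,070 × 119 / 739² = 5.2601.

H ≈ £5.26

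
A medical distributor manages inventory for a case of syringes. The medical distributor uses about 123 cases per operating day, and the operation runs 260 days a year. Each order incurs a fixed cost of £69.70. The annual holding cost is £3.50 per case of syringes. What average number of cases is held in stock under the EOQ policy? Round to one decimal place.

Average inventory ≈ 564.3 cases

Annual demand D = 123 × 260 = 31,980.
EOQ = √(2DS/H) = √(2 × 31,980 × 69.7 / 3.5) ≈ 1128.59.
Average inventory = Q*/2 ≈ 1128.59 / 2 = 564.296.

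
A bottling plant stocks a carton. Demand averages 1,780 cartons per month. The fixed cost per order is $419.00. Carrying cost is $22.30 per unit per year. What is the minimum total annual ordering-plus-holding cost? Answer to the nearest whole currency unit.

Annual demand D = 1,780 × 12 = 21,360.
The optimal lot size = √(2DS/H) = √(2 × 21,360 × 419 / 22.3) ≈ 895.92.
At Q*, ordering cost (D/Q*)S equals holding cost (Q*/2)H, each = √(DSH/2).
Minimum total = √(2DSH) = √(2 × 21,360 × 419 × 22.3) ≈ 19979.061.

TC* ≈ $19,979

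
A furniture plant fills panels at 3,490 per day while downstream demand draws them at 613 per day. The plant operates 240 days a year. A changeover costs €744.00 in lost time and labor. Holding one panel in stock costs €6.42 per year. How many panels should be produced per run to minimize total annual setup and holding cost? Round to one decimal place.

Q* ≈ 6,431.5 panels

Annual demand D = 613 × 240 = 147,120.
Production build-up factor (1 − d/p) = 1 − 613/3,490 = 0.8244.
Q* = √(2DS / (H(1 − d/p))) = √(2 × 147,120 × 744 / (6.42 × 0.8244)).
= √(218,914,560 / 5.2924) ≈ 6431.505.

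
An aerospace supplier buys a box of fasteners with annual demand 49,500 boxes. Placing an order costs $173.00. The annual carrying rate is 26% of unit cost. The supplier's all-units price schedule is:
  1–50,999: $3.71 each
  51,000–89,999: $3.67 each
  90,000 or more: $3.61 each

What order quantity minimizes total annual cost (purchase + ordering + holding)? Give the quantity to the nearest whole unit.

Q* ≈ 4,214 boxes

Holding cost per unit per year at price C is H = 0.26·C.
Candidates are each tier's EOQ (if it falls in that tier) and each price-break quantity.
EOQ at $3.71 = 4213.7 (feasible in tier 1): TC = 49,500×$3.71 + (49,500/4213.7)×173 + (4213.7/2)×0.26×$3.71 = $187,709.57.
EOQ at $3.67 = 4236.6 < 51000, so use break Q=51000: TC = 49,500×$3.67 + (49,500/51000.0)×173 + (51000.0/2)×0.26×$3.67 = $206,165.01.
EOQ at $3.61 = 4271.7 < 90000, so use break Q=90000: TC = 49,500×$3.61 + (49,500/90000.0)×173 + (90000.0/2)×0.26×$3.61 = $221,027.15.
Lowest total cost is $187,709.57 at Q = 4213.7.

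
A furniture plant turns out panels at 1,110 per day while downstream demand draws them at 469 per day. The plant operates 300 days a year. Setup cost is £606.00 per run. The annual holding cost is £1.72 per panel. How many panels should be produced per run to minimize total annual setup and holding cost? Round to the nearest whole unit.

Q* ≈ 13,103 panels

Annual demand D = 469 × 300 = 140,700.
Production build-up factor (1 − d/p) = 1 − 469/1,110 = 0.5775.
Q* = √(2DS / (H(1 − d/p))) = √(2 × 140,700 × 606 / (1.72 × 0.5775)).
= √(170,528,400 / 0.9933) ≈ 13102.875.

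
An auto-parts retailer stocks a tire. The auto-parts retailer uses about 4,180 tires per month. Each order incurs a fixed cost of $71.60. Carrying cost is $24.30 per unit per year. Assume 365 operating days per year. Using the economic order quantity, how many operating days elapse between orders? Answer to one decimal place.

T ≈ 4.0 days

Annual demand D = 4,180 × 12 = 50,160.
The optimal lot size = √(2DS/H) = √(2 × 50,160 × 71.6 / 24.3) ≈ 543.68.
Cycle time = Q*/D × 365 = 543.68 / 50,160 × 365 ≈ 3.956 days.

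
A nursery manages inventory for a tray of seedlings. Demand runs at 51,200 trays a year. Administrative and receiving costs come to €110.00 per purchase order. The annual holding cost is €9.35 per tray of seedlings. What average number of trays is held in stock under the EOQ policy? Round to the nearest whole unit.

The optimal lot size = √(2DS/H) = √(2 × 51,200 × 110 / 9.35) ≈ 1097.59.
Average inventory = Q*/2 ≈ 1097.59 / 2 = 548.795.

Average inventory ≈ 549 trays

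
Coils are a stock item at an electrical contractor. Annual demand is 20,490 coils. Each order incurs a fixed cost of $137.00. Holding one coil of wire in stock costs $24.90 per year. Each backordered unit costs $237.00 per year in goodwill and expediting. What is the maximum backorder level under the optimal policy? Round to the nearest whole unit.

With planned backorders, Q* = √(2DS/H) · √((H+B)/B).
√(2DS/H) = √(2 × 20,490 × 137 / 24.9) = 474.839.
√((H+B)/B) = √((24.9+237)/237) = 1.0512.
Q* ≈ 499.160.
S* = Q* · H/(H+B) = 499.160 × 24.9/261.9 ≈ 47.457.

S* ≈ 47 coils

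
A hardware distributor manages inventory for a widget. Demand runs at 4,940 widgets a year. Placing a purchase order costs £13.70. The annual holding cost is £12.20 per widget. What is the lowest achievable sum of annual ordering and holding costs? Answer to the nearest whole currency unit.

Q* = √(2DS/H) = √(2 × 4,940 × 13.7 / 12.2) ≈ 105.33.
At the optimum the two cost components are equal, so total cost = 2·(Q*/2)H = Q*·H.
Minimum total = √(2DSH) = √(2 × 4,940 × 13.7 × 12.2) ≈ 1285.046.

TC* ≈ £1,285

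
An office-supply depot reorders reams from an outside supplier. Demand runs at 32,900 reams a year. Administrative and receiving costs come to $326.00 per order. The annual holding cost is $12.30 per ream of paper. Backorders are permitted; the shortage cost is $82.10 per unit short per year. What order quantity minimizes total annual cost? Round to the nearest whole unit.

Q* ≈ 1,416 reams

With planned backorders, Q* = √(2DS/H) · √((H+B)/B).
√(2DS/H) = √(2 × 32,900 × 326 / 12.3) = 1320.594.
√((H+B)/B) = √((12.3+82.1)/82.1) = 1.0723.
Q* ≈ 1416.066.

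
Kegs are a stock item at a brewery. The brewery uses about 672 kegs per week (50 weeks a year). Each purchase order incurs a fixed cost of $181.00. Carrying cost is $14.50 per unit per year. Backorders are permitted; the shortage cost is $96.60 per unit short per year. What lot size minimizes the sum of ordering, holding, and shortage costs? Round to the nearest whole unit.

Q* ≈ 982 kegs

Annual demand D = 672 × 50 = 33,600.
With planned backorders, Q* = √(2DS/H) · √((H+B)/B).
√(2DS/H) = √(2 × 33,600 × 181 / 14.5) = 915.883.
√((H+B)/B) = √((14.5+96.6)/96.6) = 1.0724.
Q* ≈ 982.219.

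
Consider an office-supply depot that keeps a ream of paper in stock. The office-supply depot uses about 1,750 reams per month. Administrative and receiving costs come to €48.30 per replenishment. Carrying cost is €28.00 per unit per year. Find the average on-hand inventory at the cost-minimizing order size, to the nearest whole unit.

Average inventory ≈ 135 reams

Annual demand D = 1,750 × 12 = 21,000.
The optimal lot size = √(2DS/H) = √(2 × 21,000 × 48.3 / 28) ≈ 269.17.
Average inventory = Q*/2 ≈ 269.17 / 2 = 134.583.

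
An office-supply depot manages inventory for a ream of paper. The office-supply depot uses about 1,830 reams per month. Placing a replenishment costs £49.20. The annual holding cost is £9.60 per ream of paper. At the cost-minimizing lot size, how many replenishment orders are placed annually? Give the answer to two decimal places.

N ≈ 46.29 orders per year

Annual demand D = 1,830 × 12 = 21,960.
The optimal lot size = √(2DS/H) = √(2 × 21,960 × 49.2 / 9.6) ≈ 474.44.
Orders per year = D / Q* = 21,960 / 474.44 ≈ 46.286.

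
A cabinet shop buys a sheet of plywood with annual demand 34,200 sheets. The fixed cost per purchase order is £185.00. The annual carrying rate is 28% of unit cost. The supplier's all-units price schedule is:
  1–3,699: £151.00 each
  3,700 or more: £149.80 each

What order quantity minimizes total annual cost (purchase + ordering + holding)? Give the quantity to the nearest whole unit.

Q* ≈ 547 sheets

Holding cost per unit per year at price C is H = 0.28·C.
Candidates are each tier's EOQ (if it falls in that tier) and each price-break quantity.
EOQ at £151.00 = 547.1 (feasible in tier 1): TC = 34,200×£151.00 + (34,200/547.1)×185 + (547.1/2)×0.28×£151.00 = £5,187,330.31.
EOQ at £149.80 = 549.3 < 3700, so use break Q=3700: TC = 34,200×£149.80 + (34,200/3700.0)×185 + (3700.0/2)×0.28×£149.80 = £5,202,466.40.
Lowest total cost is £5,187,330.31 at Q = 547.1.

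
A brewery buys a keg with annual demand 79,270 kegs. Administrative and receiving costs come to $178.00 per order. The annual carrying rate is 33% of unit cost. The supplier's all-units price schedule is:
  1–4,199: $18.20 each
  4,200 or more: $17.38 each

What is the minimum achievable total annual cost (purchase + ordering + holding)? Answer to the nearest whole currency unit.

Holding cost per unit per year at price C is H = 0.33·C.
Candidates are each tier's EOQ (if it falls in that tier) and each price-break quantity.
EOQ at $18.20 = 2167.6 (feasible in tier 1): TC = 79,270×$18.20 + (79,270/2167.6)×178 + (2167.6/2)×0.33×$18.20 = $1,455,732.83.
EOQ at $17.38 = 2218.2 < 4200, so use break Q=4200: TC = 79,270×$17.38 + (79,270/4200.0)×178 + (4200.0/2)×0.33×$17.38 = $1,393,116.48.
Lowest total cost among the candidates is at Q = 4200.0.

TC* ≈ $1,393,116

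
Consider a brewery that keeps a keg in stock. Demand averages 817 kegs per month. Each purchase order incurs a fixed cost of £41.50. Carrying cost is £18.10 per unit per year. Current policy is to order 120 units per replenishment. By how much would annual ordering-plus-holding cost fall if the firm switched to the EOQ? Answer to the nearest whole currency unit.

Annual demand D = 817 × 12 = 9,804.
EOQ = √(2DS/H) = √(2 × 9,804 × 41.5 / 18.1) ≈ 212.03.
Cost at Q* = (D/Q*)S + (Q*/2)H = √(2DSH) ≈ £3,837.78.
Cost at Q = 120: (9,804/120)×41.5 + (120/2)×18.1 = £3,390.55 + £1,086.00 = £4,476.55.
Excess = £4,476.55 − £3,837.78 = £638.77.

Extra cost ≈ £639 per year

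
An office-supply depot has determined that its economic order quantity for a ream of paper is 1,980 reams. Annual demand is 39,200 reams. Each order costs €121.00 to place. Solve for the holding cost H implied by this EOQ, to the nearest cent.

H ≈ €2.42

Invert the EOQ relation Q*² = 2DS/H.
From Q* = √(2DS/H): H = 2DS / Q*² = 2 × 39,200 × 121 / 1,980² = 2.4198.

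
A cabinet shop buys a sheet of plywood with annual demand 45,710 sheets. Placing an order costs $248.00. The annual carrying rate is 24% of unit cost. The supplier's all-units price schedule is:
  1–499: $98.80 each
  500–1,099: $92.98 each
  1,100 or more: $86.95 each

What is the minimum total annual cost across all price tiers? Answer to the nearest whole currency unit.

Holding cost per unit per year at price C is H = 0.24·C.
Evaluate total cost at each tier's feasible EOQ or, if the EOQ is below the tier, at the tier's minimum quantity.
Tier 1 ($98.80): EOQ = 977.8 exceeds tier's upper bound 499, so this tier is dominated.
EOQ at $92.98 = 1008.0 (feasible in tier 2): TC = 45,710×$92.98 + (45,710/1008.0)×248 + (1008.0/2)×0.24×$92.98 = $4,272,608.77.
EOQ at $86.95 = 1042.3 < 1100, so use break Q=1100: TC = 45,710×$86.95 + (45,710/1100.0)×248 + (1100.0/2)×0.24×$86.95 = $3,996,267.43.
Lowest total cost among the candidates is at Q = 1100.0.

TC* ≈ $3,996,267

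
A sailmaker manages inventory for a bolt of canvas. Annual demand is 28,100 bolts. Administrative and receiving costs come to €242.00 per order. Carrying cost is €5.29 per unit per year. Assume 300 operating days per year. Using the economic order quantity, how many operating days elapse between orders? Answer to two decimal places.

T ≈ 17.12 days

Q* = √(2DS/H) = √(2 × 28,100 × 242 / 5.29) ≈ 1603.42.
Cycle time = Q*/D × 300 = 1603.42 / 28,100 × 300 ≈ 17.118 days.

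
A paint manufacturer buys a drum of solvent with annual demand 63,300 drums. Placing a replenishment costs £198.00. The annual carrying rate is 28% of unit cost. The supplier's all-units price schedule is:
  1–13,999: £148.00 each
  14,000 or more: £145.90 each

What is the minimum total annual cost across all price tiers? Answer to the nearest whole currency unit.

Holding cost per unit per year at price C is H = 0.28·C.
For each price level, check whether its EOQ is feasible; otherwise the best quantity at that price is the breakpoint.
EOQ at £148.00 = 777.7 (feasible in tier 1): TC = 63,300×£148.00 + (63,300/777.7)×198 + (777.7/2)×0.28×£148.00 = £9,400,629.93.
EOQ at £145.90 = 783.3 < 14000, so use break Q=14000: TC = 63,300×£145.90 + (63,300/14000.0)×198 + (14000.0/2)×0.28×£145.90 = £9,522,329.24.
Lowest total cost among the candidates is at Q = 777.7.

TC* ≈ £9,400,630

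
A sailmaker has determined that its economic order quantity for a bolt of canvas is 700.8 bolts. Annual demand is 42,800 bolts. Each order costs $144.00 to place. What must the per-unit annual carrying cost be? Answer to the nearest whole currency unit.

H ≈ $25

Squaring Q* = √(2DS/H) gives Q*² = 2DS/H.
From Q* = √(2DS/H): H = 2DS / Q*² = 2 × 42,800 × 144 / 700.8² = 25.0985.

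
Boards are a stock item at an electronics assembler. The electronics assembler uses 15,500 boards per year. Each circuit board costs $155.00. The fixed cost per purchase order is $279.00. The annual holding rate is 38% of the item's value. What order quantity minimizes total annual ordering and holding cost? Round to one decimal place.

Q* ≈ 383.2 boards

Holding cost H = 0.38 × $155.00 = $58.9000 per unit per year.
EOQ = √(2DS / H) = √(2 × 15,500 × 279 / 58.9).
= √(8,649,000 / 58.9) = √146,842.1053 ≈ 383.200.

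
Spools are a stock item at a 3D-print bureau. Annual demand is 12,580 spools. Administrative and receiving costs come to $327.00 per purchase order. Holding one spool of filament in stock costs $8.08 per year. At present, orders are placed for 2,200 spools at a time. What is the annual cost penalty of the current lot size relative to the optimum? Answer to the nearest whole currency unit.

Extra cost ≈ $2,605 per year

EOQ = √(2DS/H) = √(2 × 12,580 × 327 / 8.08) ≈ 1009.08.
Cost at Q* = (D/Q*)S + (Q*/2)H = √(2DSH) ≈ $8,153.33.
Cost at Q = 2,200: (12,580/2,200)×327 + (2,200/2)×8.08 = $1,869.85 + $8,888.00 = $10,757.85.
Excess = $10,757.85 − $8,153.33 = $2,604.52.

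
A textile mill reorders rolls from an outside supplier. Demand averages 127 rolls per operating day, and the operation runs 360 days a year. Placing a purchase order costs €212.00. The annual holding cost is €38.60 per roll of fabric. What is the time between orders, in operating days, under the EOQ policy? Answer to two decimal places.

T ≈ 5.58 days

Annual demand D = 127 × 360 = 45,720.
The optimal lot size = √(2DS/H) = √(2 × 45,720 × 212 / 38.6) ≈ 708.67.
Cycle time = Q*/D × 360 = 708.67 / 45,720 × 360 ≈ 5.580 days.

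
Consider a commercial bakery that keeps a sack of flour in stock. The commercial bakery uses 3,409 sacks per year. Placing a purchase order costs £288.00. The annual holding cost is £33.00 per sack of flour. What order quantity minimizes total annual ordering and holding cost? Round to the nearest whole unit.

Q* ≈ 244 sacks

EOQ = √(2DS / H) = √(2 × 3,409 × 288 / 33).
= √(1,963,584 / 33) = √59,502.5455 ≈ 243.931.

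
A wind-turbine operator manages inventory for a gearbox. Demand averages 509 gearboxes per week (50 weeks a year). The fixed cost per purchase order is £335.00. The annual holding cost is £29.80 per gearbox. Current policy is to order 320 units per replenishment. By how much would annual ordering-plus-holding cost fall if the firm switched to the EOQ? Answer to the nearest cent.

Annual demand D = 509 × 50 = 25,450.
EOQ = √(2DS/H) = √(2 × 25,450 × 335 / 29.8) ≈ 756.44.
Cost at Q* = (D/Q*)S + (Q*/2)H = √(2DSH) ≈ £22,541.84.
Cost at Q = 320: (25,450/320)×335 + (320/2)×29.8 = £26,642.97 + £4,768.00 = £31,410.97.
Excess = £31,410.97 − £22,541.84 = £8,869.13.

Extra cost ≈ £8,869.13 per year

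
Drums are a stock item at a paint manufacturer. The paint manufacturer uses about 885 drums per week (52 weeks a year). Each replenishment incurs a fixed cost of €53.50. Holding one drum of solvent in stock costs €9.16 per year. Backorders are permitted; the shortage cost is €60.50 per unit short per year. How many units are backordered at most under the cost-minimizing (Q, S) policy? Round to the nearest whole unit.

Annual demand D = 885 × 52 = 46,020.
With planned backorders, Q* = √(2DS/H) · √((H+B)/B).
√(2DS/H) = √(2 × 46,020 × 53.5 / 9.16) = 733.192.
√((H+B)/B) = √((9.16+60.5)/60.5) = 1.0730.
Q* ≈ 786.740.
S* = Q* · H/(H+B) = 786.740 × 9.16/69.66 ≈ 103.453.

S* ≈ 103 drums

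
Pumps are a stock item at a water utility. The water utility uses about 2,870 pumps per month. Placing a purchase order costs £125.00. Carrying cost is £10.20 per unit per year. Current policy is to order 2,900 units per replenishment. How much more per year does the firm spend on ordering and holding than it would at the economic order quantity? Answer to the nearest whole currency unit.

Annual demand D = 2,870 × 12 = 34,440.
EOQ = √(2DS/H) = √(2 × 34,440 × 125 / 10.2) ≈ 918.76.
Cost at Q* = (D/Q*)S + (Q*/2)H = √(2DSH) ≈ £9,371.34.
Cost at Q = 2,900: (34,440/2,900)×125 + (2,900/2)×10.2 = £1,484.48 + £14,790.00 = £16,274.48.
Excess = £16,274.48 − £9,371.34 = £6,903.14.

Extra cost ≈ £6,903 per year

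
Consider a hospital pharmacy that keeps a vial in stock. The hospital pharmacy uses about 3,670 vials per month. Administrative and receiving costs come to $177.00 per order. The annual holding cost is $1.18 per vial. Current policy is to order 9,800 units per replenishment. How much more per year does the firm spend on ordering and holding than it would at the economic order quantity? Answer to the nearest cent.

Annual demand D = 3,670 × 12 = 44,040.
EOQ = √(2DS/H) = √(2 × 44,040 × 177 / 1.18) ≈ 3634.83.
Cost at Q* = (D/Q*)S + (Q*/2)H = √(2DSH) ≈ $4,289.10.
Cost at Q = 9,800: (44,040/9,800)×177 + (9,800/2)×1.18 = $795.42 + $5,782.00 = $6,577.42.
Excess = $6,577.42 − $4,289.10 = $2,288.32.

Extra cost ≈ $2,288.32 per year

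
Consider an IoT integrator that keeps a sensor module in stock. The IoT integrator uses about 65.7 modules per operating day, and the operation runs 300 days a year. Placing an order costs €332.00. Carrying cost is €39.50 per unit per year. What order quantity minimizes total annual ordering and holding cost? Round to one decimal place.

Annual demand D = 65.7 × 300 = 19,710.
EOQ = √(2DS / H) = √(2 × 19,710 × 332 / 39.5).
= √(13,087,440 / 39.5) = √331,327.5949 ≈ 575.611.

Q* ≈ 575.6 modules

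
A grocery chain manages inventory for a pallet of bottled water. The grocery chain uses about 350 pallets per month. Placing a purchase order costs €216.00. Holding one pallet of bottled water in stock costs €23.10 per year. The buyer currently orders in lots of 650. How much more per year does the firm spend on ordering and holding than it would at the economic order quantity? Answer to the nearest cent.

Annual demand D = 350 × 12 = 4,200.
EOQ = √(2DS/H) = √(2 × 4,200 × 216 / 23.1) ≈ 280.26.
Cost at Q* = (D/Q*)S + (Q*/2)H = √(2DSH) ≈ €6,474.00.
Cost at Q = 650: (4,200/650)×216 + (650/2)×23.1 = €1,395.69 + €7,507.50 = €8,903.19.
Excess = €8,903.19 − €6,474.00 = €2,429.20.

Extra cost ≈ €2,429.20 per year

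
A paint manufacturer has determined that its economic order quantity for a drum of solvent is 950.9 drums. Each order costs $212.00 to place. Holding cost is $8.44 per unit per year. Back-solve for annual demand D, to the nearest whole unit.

D ≈ 17,999 drums per year

Squaring Q* = √(2DS/H) gives Q*² = 2DS/H.
From Q* = √(2DS/H): D = Q*²H / (2S) = 950.9² × 8.44 / (2 × 212) = 17998.913.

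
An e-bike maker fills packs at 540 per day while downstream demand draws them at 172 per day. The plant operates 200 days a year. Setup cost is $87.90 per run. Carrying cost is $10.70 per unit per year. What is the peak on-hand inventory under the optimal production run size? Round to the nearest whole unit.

I_max ≈ 621 packs

Annual demand D = 172 × 200 = 34,400.
Production build-up factor (1 − d/p) = 1 − 172/540 = 0.6815.
Q* = √(2DS / (H(1 − d/p))) = √(2 × 34,400 × 87.9 / (10.7 × 0.6815)).
= √(6,047,520 / 7.2919) ≈ 910.688.
Maximum inventory = Q*(1 − d/p) = 910.688 × 0.6815 ≈ 620.617.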